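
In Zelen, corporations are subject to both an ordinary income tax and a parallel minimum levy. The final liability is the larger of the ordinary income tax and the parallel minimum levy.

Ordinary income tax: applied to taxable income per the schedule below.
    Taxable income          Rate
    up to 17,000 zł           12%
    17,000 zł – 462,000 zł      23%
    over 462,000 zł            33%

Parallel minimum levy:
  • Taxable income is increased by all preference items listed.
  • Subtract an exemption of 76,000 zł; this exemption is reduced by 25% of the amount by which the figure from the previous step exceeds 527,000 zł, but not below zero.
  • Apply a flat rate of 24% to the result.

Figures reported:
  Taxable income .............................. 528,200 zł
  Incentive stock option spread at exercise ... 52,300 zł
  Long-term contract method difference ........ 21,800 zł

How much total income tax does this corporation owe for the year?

130,830 zł

Ordinary income tax:
  17,000 zł × 12% = 2,040 zł
  445,000 zł × 23% = 102,350 zł
  66,200 zł × 33% = 21,846 zł
  → 126,236 zł

Parallel minimum levy:
  Adjusted income: 528,200 zł + 52,300 zł + 21,800 zł = 602,300 zł
  Exemption: 76,000 zł − 25% × (602,300 zł − 527,000 zł) = 76,000 zł − 18,825 zł = 57,175 zł
  Base: 602,300 zł − 57,175 zł = 545,125 zł
  545,125 zł × 24% = 130,830 zł

130,830 zł > 126,236 zł, so the parallel minimum levy is the binding amount.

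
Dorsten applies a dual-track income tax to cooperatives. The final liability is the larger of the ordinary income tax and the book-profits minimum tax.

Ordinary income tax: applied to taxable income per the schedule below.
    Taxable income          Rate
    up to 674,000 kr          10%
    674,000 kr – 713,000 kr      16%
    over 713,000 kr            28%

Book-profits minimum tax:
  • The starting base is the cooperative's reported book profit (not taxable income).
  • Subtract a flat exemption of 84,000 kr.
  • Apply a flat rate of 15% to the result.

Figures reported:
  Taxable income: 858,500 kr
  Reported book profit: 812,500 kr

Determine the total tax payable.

114,380 kr

Book-profits minimum tax:
  Base (reported book profit): 812,500 kr
  Less exemption 84,000 kr → base 728,500 kr
  728,500 kr × 15% = 109,275 kr

Ordinary income tax:
  674,000 kr × 10% = 67,400 kr
  39,000 kr × 16% = 6,240 kr
  145,500 kr × 28% = 40,740 kr
  → 114,380 kr

114,380 kr > 109,275 kr, so the ordinary income tax governs.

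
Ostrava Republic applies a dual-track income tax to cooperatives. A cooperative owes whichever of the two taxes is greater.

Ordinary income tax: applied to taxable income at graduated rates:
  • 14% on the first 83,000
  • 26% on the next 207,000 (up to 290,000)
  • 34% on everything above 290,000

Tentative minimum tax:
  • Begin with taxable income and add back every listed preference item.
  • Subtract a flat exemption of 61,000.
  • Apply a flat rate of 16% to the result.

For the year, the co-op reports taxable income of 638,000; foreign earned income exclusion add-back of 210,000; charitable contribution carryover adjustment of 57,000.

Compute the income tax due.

Ordinary income tax:
  83,000 × 14% = 11,620
  207,000 × 26% = 53,820
  348,000 × 34% = 118,320
  → 183,760

Tentative minimum tax:
  Adjusted income: 638,000 + 210,000 + 57,000 = 905,000
  Less exemption 61,000 → base 844,000
  844,000 × 16% = 135,040

183,760 > 135,040, so the ordinary income tax governs.

183,760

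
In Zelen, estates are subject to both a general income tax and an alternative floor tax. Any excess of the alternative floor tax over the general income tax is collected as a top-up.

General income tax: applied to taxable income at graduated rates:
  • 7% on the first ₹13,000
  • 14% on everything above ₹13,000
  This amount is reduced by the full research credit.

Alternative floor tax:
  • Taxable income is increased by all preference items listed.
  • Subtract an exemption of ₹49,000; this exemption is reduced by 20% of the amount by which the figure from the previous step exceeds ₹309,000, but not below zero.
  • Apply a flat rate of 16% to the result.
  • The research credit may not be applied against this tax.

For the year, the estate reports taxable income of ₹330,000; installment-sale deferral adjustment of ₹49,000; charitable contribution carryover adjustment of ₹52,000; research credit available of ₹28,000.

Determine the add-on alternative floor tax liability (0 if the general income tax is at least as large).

₹47,734

General income tax:
  ₹13,000 × 7% = ₹910
  ₹317,000 × 14% = ₹44,380
  → ₹45,290
  Less research credit ₹28,000 → ₹17,290

Alternative floor tax:
  Adjusted income: ₹330,000 + ₹49,000 + ₹52,000 = ₹431,000
  Exemption: ₹49,000 − 20% × (₹431,000 − ₹309,000) = ₹49,000 − ₹24,400 = ₹24,600
  Base: ₹431,000 − ₹24,600 = ₹406,400
  ₹406,400 × 16% = ₹65,024

Excess of alternative floor tax over general income tax: ₹65,024 − ₹17,290 = ₹47,734.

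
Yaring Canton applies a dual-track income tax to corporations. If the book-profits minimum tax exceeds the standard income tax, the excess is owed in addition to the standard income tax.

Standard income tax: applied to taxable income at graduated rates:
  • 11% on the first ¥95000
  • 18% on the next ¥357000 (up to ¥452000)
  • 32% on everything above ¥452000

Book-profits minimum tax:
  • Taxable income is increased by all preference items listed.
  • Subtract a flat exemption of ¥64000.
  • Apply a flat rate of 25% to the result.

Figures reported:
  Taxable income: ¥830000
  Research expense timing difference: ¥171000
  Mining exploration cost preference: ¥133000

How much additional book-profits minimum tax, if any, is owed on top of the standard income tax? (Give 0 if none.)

Standard income tax:
  ¥95000 × 11% = ¥10450
  ¥357000 × 18% = ¥64260
  ¥378000 × 32% = ¥120960
  → ¥195670

Book-profits minimum tax:
  Adjusted income: ¥830000 + ¥171000 + ¥133000 = ¥1134000
  Less exemption ¥64000 → base ¥1070000
  ¥1070000 × 25% = ¥267500

Excess of book-profits minimum tax over standard income tax: ¥267500 − ¥195670 = ¥71830.

¥71830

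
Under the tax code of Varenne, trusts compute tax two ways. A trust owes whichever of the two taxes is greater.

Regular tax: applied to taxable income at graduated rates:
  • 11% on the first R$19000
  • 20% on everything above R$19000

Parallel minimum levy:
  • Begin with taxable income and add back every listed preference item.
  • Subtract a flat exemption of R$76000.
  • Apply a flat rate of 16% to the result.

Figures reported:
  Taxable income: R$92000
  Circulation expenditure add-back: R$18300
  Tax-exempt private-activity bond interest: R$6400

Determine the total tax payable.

Parallel minimum levy:
  Adjusted income: R$92000 + R$18300 + R$6400 = R$116700
  Less exemption R$76000 → base R$40700
  R$40700 × 16% = R$6512

Regular tax:
  R$19000 × 11% = R$2090
  R$73000 × 20% = R$14600
  → R$16690

R$16690 > R$6512, so the regular tax governs.

R$16690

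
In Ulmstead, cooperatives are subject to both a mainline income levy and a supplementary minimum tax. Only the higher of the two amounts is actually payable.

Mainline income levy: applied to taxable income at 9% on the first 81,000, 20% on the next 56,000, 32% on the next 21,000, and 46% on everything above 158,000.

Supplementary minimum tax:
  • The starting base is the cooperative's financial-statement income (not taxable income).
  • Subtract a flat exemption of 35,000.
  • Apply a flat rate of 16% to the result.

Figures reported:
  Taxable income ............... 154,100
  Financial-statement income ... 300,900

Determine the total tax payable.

Supplementary minimum tax:
  Base (financial-statement income): 300,900
  Less exemption 35,000 → base 265,900
  265,900 × 16% = 42,544

Mainline income levy:
  81,000 × 9% = 7,290
  56,000 × 20% = 11,200
  17,100 × 32% = 5,472
  → 23,962

42,544 > 23,962, so the supplementary minimum tax is the binding amount.

42,544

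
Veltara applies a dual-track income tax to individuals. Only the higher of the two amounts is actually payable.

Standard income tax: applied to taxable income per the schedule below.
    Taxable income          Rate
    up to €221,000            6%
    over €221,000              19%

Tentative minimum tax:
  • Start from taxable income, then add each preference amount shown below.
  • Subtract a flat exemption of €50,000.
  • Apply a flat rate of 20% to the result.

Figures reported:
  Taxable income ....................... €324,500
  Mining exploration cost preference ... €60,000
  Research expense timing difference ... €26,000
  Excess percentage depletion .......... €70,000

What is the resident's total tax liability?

Standard income tax:
  €221,000 × 6% = €13,260
  €103,500 × 19% = €19,665
  → €32,925

Tentative minimum tax:
  Adjusted income: €324,500 + €60,000 + €26,000 + €70,000 = €480,500
  Less exemption €50,000 → base €430,500
  €430,500 × 20% = €86,100

€86,100 > €32,925, so the tentative minimum tax is the binding amount.

€86,100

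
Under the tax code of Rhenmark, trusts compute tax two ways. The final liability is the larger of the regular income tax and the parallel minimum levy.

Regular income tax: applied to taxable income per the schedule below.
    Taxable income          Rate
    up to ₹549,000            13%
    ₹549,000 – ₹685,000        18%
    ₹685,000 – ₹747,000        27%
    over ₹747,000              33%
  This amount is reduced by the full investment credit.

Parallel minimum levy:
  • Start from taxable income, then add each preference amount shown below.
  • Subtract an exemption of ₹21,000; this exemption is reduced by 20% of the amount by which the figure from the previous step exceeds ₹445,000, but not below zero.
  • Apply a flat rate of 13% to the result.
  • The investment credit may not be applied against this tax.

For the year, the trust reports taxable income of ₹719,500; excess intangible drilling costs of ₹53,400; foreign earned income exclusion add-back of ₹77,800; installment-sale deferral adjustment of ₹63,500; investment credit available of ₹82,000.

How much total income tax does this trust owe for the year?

₹118,846

Parallel minimum levy:
  Adjusted income: ₹719,500 + ₹53,400 + ₹77,800 + ₹63,500 = ₹914,200
  Exemption: 20% × (₹914,200 − ₹445,000) = ₹93,840 ≥ ₹21,000, so the exemption is fully phased out
  Base: ₹914,200 − ₹0 = ₹914,200
  ₹914,200 × 13% = ₹118,846

Regular income tax:
  ₹549,000 × 13% = ₹71,370
  ₹136,000 × 18% = ₹24,480
  ₹34,500 × 27% = ₹9,315
  → ₹105,165
  Less investment credit ₹82,000 → ₹23,165

₹118,846 > ₹23,165, so the parallel minimum levy is the binding amount.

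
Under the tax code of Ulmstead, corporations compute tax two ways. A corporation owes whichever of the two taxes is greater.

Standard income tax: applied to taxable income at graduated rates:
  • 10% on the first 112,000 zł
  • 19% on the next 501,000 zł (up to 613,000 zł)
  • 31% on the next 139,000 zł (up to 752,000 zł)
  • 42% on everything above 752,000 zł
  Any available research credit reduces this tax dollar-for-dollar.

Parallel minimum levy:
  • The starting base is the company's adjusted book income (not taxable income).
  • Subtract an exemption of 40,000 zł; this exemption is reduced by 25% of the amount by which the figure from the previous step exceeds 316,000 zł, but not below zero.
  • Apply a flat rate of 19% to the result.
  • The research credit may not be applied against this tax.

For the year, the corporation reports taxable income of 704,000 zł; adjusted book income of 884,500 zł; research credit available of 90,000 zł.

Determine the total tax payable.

168,055 zł

Parallel minimum levy:
  Base (adjusted book income): 884,500 zł
  Exemption: 25% × (884,500 zł − 316,000 zł) = 142,125 zł ≥ 40,000 zł, so the exemption is fully phased out
  Base: 884,500 zł − 0 zł = 884,500 zł
  884,500 zł × 19% = 168,055 zł

Standard income tax:
  112,000 zł × 10% = 11,200 zł
  501,000 zł × 19% = 95,190 zł
  91,000 zł × 31% = 28,210 zł
  → 134,600 zł
  Less research credit 90,000 zł → 44,600 zł

168,055 zł > 44,600 zł, so the parallel minimum levy is the binding amount.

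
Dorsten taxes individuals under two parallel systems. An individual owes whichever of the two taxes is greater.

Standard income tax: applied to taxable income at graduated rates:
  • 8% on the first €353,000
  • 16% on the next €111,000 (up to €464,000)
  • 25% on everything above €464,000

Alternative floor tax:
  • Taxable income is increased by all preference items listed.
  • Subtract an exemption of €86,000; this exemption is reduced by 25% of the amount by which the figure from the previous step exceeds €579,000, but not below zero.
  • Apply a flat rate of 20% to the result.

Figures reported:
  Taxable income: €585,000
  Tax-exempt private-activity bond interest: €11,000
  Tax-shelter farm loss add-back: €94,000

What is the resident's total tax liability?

€126,350

Alternative floor tax:
  Adjusted income: €585,000 + €11,000 + €94,000 = €690,000
  Exemption: €86,000 − 25% × (€690,000 − €579,000) = €86,000 − €27,750 = €58,250
  Base: €690,000 − €58,250 = €631,750
  €631,750 × 20% = €126,350

Standard income tax:
  €353,000 × 8% = €28,240
  €111,000 × 16% = €17,760
  €121,000 × 25% = €30,250
  → €76,250

€126,350 > €76,250, so the alternative floor tax is the binding amount.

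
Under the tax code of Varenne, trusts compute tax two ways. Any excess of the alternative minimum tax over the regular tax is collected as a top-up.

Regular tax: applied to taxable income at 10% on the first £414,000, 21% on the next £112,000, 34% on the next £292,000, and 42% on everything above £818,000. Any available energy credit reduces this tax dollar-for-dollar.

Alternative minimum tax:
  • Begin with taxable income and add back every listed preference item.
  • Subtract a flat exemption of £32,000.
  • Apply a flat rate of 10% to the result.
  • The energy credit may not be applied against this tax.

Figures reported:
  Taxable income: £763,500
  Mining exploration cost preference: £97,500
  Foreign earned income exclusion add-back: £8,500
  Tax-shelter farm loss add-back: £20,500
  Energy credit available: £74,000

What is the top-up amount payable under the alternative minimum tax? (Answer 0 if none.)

£14,130

Alternative minimum tax:
  Adjusted income: £763,500 + £97,500 + £8,500 + £20,500 = £890,000
  Less exemption £32,000 → base £858,000
  £858,000 × 10% = £85,800

Regular tax:
  £414,000 × 10% = £41,400
  £112,000 × 21% = £23,520
  £237,500 × 34% = £80,750
  → £145,670
  Less energy credit £74,000 → £71,670

Excess of alternative minimum tax over regular tax: £85,800 − £71,670 = £14,130.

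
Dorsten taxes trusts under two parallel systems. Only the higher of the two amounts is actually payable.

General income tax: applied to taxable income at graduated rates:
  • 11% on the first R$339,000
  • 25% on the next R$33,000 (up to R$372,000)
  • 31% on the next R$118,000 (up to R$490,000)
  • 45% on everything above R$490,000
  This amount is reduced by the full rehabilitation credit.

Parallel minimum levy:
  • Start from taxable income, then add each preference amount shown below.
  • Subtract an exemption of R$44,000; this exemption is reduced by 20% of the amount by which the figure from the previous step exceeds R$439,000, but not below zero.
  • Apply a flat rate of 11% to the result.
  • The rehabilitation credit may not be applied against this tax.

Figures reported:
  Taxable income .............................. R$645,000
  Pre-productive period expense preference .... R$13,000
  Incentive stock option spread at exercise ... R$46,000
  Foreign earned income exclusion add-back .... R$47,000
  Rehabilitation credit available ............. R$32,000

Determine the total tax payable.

General income tax:
  R$339,000 × 11% = R$37,290
  R$33,000 × 25% = R$8,250
  R$118,000 × 31% = R$36,580
  R$155,000 × 45% = R$69,750
  → R$151,870
  Less rehabilitation credit R$32,000 → R$119,870

Parallel minimum levy:
  Adjusted income: R$645,000 + R$13,000 + R$46,000 + R$47,000 = R$751,000
  Exemption: 20% × (R$751,000 − R$439,000) = R$62,400 ≥ R$44,000, so the exemption is fully phased out
  Base: R$751,000 − R$0 = R$751,000
  R$751,000 × 11% = R$82,610

R$119,870 > R$82,610, so the general income tax governs.

R$119,870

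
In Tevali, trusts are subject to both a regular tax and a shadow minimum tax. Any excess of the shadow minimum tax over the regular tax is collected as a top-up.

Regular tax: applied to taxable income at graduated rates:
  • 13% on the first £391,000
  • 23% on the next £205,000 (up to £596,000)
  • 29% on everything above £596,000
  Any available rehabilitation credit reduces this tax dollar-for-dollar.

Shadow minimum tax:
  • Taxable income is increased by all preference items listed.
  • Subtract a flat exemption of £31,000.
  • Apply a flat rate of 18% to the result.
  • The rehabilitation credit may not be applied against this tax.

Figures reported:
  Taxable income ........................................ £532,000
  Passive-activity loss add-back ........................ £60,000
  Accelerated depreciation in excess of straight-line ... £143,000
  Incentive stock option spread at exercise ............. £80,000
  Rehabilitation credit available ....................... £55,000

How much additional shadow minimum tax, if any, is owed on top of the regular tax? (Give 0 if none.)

£112,860

Regular tax:
  £391,000 × 13% = £50,830
  £141,000 × 23% = £32,430
  → £83,260
  Less rehabilitation credit £55,000 → £28,260

Shadow minimum tax:
  Adjusted income: £532,000 + £60,000 + £143,000 + £80,000 = £815,000
  Less exemption £31,000 → base £784,000
  £784,000 × 18% = £141,120

Excess of shadow minimum tax over regular tax: £141,120 − £28,260 = £112,860.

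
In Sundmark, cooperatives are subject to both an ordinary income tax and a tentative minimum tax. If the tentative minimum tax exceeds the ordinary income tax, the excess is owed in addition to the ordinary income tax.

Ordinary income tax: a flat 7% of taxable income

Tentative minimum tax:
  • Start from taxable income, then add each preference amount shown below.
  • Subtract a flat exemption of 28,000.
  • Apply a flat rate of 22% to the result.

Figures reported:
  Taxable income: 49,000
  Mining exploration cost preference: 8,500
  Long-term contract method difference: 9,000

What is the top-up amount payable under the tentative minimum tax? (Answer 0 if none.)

Ordinary income tax:
  49,000 × 7% = 3,430

Tentative minimum tax:
  Adjusted income: 49,000 + 8,500 + 9,000 = 66,500
  Less exemption 28,000 → base 38,500
  38,500 × 22% = 8,470

Excess of tentative minimum tax over ordinary income tax: 8,470 − 3,430 = 5,040.

5,040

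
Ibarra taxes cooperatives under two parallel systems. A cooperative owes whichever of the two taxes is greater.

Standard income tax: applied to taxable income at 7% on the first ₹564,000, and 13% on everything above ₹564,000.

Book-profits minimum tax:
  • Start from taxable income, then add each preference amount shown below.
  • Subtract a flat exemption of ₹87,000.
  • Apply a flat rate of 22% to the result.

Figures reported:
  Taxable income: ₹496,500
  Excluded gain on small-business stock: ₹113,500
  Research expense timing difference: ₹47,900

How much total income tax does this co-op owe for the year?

Standard income tax:
  ₹496,500 × 7% = ₹34,755

Book-profits minimum tax:
  Adjusted income: ₹496,500 + ₹113,500 + ₹47,900 = ₹657,900
  Less exemption ₹87,000 → base ₹570,900
  ₹570,900 × 22% = ₹125,598

₹125,598 > ₹34,755, so the book-profits minimum tax is the binding amount.

₹125,598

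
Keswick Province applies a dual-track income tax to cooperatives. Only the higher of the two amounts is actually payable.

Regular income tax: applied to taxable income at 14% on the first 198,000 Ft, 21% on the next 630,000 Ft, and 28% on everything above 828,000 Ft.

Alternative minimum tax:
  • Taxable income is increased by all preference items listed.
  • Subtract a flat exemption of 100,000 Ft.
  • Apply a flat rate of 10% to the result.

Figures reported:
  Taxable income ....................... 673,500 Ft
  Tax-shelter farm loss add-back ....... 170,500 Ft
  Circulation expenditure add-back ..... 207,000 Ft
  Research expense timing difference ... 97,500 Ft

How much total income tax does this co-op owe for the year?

Alternative minimum tax:
  Adjusted income: 673,500 Ft + 170,500 Ft + 207,000 Ft + 97,500 Ft = 1,148,500 Ft
  Less exemption 100,000 Ft → base 1,048,500 Ft
  1,048,500 Ft × 10% = 104,850 Ft

Regular income tax:
  198,000 Ft × 14% = 27,720 Ft
  475,500 Ft × 21% = 99,855 Ft
  → 127,575 Ft

127,575 Ft > 104,850 Ft, so the regular income tax governs.

127,575 Ft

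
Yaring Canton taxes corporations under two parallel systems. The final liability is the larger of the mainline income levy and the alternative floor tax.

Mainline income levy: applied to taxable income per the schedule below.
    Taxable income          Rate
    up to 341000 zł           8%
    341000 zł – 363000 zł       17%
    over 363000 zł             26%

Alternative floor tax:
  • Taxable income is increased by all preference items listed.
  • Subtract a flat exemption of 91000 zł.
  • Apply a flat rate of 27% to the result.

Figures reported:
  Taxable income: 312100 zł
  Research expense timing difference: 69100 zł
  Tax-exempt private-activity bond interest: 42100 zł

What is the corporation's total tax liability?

Mainline income levy:
  312100 zł × 8% = 24968 zł

Alternative floor tax:
  Adjusted income: 312100 zł + 69100 zł + 42100 zł = 423300 zł
  Less exemption 91000 zł → base 332300 zł
  332300 zł × 27% = 89721 zł

89721 zł > 24968 zł, so the alternative floor tax is the binding amount.

89721 zł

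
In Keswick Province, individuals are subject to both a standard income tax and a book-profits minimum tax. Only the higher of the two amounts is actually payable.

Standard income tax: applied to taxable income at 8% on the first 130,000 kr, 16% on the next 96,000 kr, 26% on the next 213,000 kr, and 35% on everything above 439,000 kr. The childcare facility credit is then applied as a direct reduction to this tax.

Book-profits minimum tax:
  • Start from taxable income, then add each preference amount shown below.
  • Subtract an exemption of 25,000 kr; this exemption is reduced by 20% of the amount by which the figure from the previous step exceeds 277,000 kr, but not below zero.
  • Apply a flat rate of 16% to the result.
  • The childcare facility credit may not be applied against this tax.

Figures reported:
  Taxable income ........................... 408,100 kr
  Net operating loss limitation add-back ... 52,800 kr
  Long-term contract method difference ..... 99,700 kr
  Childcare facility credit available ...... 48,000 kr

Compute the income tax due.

89,696 kr

Standard income tax:
  130,000 kr × 8% = 10,400 kr
  96,000 kr × 16% = 15,360 kr
  182,100 kr × 26% = 47,346 kr
  → 73,106 kr
  Less childcare facility credit 48,000 kr → 25,106 kr

Book-profits minimum tax:
  Adjusted income: 408,100 kr + 52,800 kr + 99,700 kr = 560,600 kr
  Exemption: 20% × (560,600 kr − 277,000 kr) = 56,720 kr ≥ 25,000 kr, so the exemption is fully phased out
  Base: 560,600 kr − 0 kr = 560,600 kr
  560,600 kr × 16% = 89,696 kr

89,696 kr > 25,106 kr, so the book-profits minimum tax is the binding amount.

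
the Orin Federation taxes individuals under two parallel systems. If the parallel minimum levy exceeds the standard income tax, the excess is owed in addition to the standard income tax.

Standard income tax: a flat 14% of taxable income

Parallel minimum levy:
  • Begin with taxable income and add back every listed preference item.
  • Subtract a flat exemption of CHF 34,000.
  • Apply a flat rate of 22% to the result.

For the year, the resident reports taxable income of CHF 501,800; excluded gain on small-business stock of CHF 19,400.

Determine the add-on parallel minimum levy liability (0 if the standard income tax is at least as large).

Standard income tax:
  CHF 501,800 × 14% = CHF 70,252

Parallel minimum levy:
  Adjusted income: CHF 501,800 + CHF 19,400 = CHF 521,200
  Less exemption CHF 34,000 → base CHF 487,200
  CHF 487,200 × 22% = CHF 107,184

Excess of parallel minimum levy over standard income tax: CHF 107,184 − CHF 70,252 = CHF 36,932.

CHF 36,932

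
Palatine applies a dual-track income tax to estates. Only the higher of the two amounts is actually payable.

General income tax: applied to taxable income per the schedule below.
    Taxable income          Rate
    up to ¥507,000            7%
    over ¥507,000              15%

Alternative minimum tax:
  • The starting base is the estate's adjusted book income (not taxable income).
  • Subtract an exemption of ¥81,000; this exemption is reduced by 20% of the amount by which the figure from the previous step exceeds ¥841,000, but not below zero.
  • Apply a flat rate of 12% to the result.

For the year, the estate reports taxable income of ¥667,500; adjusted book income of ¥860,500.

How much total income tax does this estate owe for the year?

General income tax:
  ¥507,000 × 7% = ¥35,490
  ¥160,500 × 15% = ¥24,075
  → ¥59,565

Alternative minimum tax:
  Base (adjusted book income): ¥860,500
  Exemption: ¥81,000 − 20% × (¥860,500 − ¥841,000) = ¥81,000 − ¥3,900 = ¥77,100
  Base: ¥860,500 − ¥77,100 = ¥783,400
  ¥783,400 × 12% = ¥94,008

¥94,008 > ¥59,565, so the alternative minimum tax is the binding amount.

¥94,008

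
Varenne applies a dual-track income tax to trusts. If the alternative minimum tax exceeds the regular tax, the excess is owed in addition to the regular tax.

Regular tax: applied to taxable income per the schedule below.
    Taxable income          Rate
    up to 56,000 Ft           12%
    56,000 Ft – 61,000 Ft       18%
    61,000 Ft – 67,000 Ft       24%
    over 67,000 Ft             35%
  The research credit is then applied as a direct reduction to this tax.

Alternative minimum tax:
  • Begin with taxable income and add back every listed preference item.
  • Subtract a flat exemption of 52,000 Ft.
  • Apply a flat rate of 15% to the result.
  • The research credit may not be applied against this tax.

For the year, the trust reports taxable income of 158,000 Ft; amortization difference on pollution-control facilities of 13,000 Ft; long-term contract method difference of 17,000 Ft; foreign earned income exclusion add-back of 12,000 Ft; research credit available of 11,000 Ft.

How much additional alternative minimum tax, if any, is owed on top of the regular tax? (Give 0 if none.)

0 Ft

Alternative minimum tax:
  Adjusted income: 158,000 Ft + 13,000 Ft + 17,000 Ft + 12,000 Ft = 200,000 Ft
  Less exemption 52,000 Ft → base 148,000 Ft
  148,000 Ft × 15% = 22,200 Ft

Regular tax:
  56,000 Ft × 12% = 6,720 Ft
  5,000 Ft × 18% = 900 Ft
  6,000 Ft × 24% = 1,440 Ft
  91,000 Ft × 35% = 31,850 Ft
  → 40,910 Ft
  Less research credit 11,000 Ft → 29,910 Ft

22,200 Ft ≤ 29,910 Ft, so no add-on is due.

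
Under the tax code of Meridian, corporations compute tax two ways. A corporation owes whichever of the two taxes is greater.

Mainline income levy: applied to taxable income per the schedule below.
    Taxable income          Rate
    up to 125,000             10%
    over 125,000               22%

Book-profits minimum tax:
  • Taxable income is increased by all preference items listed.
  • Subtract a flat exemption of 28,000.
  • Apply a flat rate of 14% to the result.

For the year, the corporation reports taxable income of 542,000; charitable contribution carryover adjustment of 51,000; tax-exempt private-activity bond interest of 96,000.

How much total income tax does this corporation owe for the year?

104,240

Mainline income levy:
  125,000 × 10% = 12,500
  417,000 × 22% = 91,740
  → 104,240

Book-profits minimum tax:
  Adjusted income: 542,000 + 51,000 + 96,000 = 689,000
  Less exemption 28,000 → base 661,000
  661,000 × 14% = 92,540

104,240 > 92,540, so the mainline income levy governs.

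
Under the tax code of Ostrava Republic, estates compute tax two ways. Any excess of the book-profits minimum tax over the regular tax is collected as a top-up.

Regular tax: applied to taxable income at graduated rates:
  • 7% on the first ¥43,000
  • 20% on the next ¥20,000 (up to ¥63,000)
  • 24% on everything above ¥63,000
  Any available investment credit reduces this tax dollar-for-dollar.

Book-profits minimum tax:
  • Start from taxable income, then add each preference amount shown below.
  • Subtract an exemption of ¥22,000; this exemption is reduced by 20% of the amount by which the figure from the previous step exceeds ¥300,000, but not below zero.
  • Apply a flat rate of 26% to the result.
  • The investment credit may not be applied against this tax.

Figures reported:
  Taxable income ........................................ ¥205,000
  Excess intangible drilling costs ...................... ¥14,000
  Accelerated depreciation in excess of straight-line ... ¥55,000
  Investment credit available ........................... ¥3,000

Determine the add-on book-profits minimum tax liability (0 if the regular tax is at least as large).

Regular tax:
  ¥43,000 × 7% = ¥3,010
  ¥20,000 × 20% = ¥4,000
  ¥142,000 × 24% = ¥34,080
  → ¥41,090
  Less investment credit ¥3,000 → ¥38,090

Book-profits minimum tax:
  Adjusted income: ¥205,000 + ¥14,000 + ¥55,000 = ¥274,000
  Exemption: ¥274,000 ≤ ¥300,000, so full ¥22,000 applies
  Base: ¥274,000 − ¥22,000 = ¥252,000
  ¥252,000 × 26% = ¥65,520

Excess of book-profits minimum tax over regular tax: ¥65,520 − ¥38,090 = ¥27,430.

¥27,430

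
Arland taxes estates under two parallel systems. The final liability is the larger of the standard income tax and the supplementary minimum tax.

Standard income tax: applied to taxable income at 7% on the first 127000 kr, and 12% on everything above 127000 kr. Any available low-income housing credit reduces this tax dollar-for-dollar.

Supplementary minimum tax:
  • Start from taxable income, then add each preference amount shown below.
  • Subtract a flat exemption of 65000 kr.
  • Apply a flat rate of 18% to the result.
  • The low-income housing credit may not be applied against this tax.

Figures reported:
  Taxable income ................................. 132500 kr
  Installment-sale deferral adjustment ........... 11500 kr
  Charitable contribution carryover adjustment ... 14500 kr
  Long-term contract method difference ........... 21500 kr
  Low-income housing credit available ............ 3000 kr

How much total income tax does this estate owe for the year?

Supplementary minimum tax:
  Adjusted income: 132500 kr + 11500 kr + 14500 kr + 21500 kr = 180000 kr
  Less exemption 65000 kr → base 115000 kr
  115000 kr × 18% = 20700 kr

Standard income tax:
  127000 kr × 7% = 8890 kr
  5500 kr × 12% = 660 kr
  → 9550 kr
  Less low-income housing credit 3000 kr → 6550 kr

20700 kr > 6550 kr, so the supplementary minimum tax is the binding amount.

20700 kr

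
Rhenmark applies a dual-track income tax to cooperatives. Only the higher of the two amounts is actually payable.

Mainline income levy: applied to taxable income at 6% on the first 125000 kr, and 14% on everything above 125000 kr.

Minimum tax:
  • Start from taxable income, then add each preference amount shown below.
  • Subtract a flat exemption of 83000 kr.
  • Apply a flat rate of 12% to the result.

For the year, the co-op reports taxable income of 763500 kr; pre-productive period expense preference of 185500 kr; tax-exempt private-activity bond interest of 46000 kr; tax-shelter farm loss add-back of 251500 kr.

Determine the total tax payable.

139620 kr

Mainline income levy:
  125000 kr × 6% = 7500 kr
  638500 kr × 14% = 89390 kr
  → 96890 kr

Minimum tax:
  Adjusted income: 763500 kr + 185500 kr + 46000 kr + 251500 kr = 1246500 kr
  Less exemption 83000 kr → base 1163500 kr
  1163500 kr × 12% = 139620 kr

139620 kr > 96890 kr, so the minimum tax is the binding amount.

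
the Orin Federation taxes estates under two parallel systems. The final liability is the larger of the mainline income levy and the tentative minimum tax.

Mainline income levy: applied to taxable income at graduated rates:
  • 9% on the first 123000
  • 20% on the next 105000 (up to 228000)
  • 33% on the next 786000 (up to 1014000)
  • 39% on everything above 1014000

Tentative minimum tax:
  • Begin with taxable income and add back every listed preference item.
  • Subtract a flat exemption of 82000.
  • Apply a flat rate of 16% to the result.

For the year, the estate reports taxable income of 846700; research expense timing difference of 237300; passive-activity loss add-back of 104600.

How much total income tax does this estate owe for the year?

236241

Tentative minimum tax:
  Adjusted income: 846700 + 237300 + 104600 = 1188600
  Less exemption 82000 → base 1106600
  1106600 × 16% = 177056

Mainline income levy:
  123000 × 9% = 11070
  105000 × 20% = 21000
  618700 × 33% = 204171
  → 236241

236241 > 177056, so the mainline income levy governs.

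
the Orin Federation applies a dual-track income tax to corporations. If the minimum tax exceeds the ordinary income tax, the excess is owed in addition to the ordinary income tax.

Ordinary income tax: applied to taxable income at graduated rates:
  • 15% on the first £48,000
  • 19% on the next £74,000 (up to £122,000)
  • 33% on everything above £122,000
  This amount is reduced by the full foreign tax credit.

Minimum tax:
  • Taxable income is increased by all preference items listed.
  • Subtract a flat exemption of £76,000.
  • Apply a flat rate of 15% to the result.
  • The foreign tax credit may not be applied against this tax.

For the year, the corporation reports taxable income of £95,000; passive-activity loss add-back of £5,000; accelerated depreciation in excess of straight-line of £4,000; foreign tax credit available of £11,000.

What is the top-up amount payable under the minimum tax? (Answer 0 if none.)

£0

Ordinary income tax:
  £48,000 × 15% = £7,200
  £47,000 × 19% = £8,930
  → £16,130
  Less foreign tax credit £11,000 → £5,130

Minimum tax:
  Adjusted income: £95,000 + £5,000 + £4,000 = £104,000
  Less exemption £76,000 → base £28,000
  £28,000 × 15% = £4,200

£4,200 ≤ £5,130, so no add-on is due.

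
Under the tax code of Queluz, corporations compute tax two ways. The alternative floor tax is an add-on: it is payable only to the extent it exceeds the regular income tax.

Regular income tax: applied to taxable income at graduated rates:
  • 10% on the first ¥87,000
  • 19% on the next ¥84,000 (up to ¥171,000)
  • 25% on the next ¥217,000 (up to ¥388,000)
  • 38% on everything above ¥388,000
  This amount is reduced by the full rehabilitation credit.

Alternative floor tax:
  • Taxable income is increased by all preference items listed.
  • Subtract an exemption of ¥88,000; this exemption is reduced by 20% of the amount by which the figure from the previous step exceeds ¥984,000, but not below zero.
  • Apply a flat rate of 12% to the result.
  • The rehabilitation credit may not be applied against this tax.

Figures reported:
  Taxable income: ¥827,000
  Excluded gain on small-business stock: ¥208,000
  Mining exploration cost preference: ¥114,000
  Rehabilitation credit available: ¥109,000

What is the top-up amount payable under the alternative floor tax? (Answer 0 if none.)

Alternative floor tax:
  Adjusted income: ¥827,000 + ¥208,000 + ¥114,000 = ¥1,149,000
  Exemption: ¥88,000 − 20% × (¥1,149,000 − ¥984,000) = ¥88,000 − ¥33,000 = ¥55,000
  Base: ¥1,149,000 − ¥55,000 = ¥1,094,000
  ¥1,094,000 × 12% = ¥131,280

Regular income tax:
  ¥87,000 × 10% = ¥8,700
  ¥84,000 × 19% = ¥15,960
  ¥217,000 × 25% = ¥54,250
  ¥439,000 × 38% = ¥166,820
  → ¥245,730
  Less rehabilitation credit ¥109,000 → ¥136,730

¥131,280 ≤ ¥136,730, so no add-on is due.

¥0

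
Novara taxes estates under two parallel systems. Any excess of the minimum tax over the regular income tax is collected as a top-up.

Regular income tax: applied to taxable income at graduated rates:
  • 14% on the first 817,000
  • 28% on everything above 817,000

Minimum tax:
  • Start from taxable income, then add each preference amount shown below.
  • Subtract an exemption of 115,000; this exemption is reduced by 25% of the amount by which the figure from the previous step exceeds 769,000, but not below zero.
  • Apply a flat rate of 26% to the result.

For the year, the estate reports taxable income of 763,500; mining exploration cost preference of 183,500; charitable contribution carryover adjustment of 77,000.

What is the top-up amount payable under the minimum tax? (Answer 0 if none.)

146,025

Minimum tax:
  Adjusted income: 763,500 + 183,500 + 77,000 = 1,024,000
  Exemption: 115,000 − 25% × (1,024,000 − 769,000) = 115,000 − 63,750 = 51,250
  Base: 1,024,000 − 51,250 = 972,750
  972,750 × 26% = 252,915

Regular income tax:
  763,500 × 14% = 106,890

Excess of minimum tax over regular income tax: 252,915 − 106,890 = 146,025.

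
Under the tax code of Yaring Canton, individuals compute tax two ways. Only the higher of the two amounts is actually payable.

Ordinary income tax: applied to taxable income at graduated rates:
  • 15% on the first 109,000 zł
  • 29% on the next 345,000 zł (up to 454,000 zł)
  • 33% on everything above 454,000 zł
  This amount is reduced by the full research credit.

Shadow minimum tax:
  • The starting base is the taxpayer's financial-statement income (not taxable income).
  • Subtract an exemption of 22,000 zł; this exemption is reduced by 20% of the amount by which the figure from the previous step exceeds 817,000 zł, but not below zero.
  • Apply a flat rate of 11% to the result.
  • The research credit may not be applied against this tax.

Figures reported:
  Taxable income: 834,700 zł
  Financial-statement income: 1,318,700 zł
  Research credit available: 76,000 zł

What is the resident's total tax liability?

Ordinary income tax:
  109,000 zł × 15% = 16,350 zł
  345,000 zł × 29% = 100,050 zł
  380,700 zł × 33% = 125,631 zł
  → 242,031 zł
  Less research credit 76,000 zł → 166,031 zł

Shadow minimum tax:
  Base (financial-statement income): 1,318,700 zł
  Exemption: 20% × (1,318,700 zł − 817,000 zł) = 100,340 zł ≥ 22,000 zł, so the exemption is fully phased out
  Base: 1,318,700 zł − 0 zł = 1,318,700 zł
  1,318,700 zł × 11% = 145,057 zł

166,031 zł > 145,057 zł, so the ordinary income tax governs.

166,031 zł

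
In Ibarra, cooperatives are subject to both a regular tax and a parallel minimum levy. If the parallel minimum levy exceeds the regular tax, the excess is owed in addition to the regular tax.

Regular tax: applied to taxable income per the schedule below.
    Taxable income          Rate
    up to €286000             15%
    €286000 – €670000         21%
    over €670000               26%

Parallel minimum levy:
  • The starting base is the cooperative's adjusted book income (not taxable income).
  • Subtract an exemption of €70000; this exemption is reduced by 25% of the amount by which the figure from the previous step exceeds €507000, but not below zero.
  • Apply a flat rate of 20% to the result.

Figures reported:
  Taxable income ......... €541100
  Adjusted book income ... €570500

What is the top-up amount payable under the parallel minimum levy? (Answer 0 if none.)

Regular tax:
  €286000 × 15% = €42900
  €255100 × 21% = €53571
  → €96471

Parallel minimum levy:
  Base (adjusted book income): €570500
  Exemption: €70000 − 25% × (€570500 − €507000) = €70000 − €15875 = €54125
  Base: €570500 − €54125 = €516375
  €516375 × 20% = €103275

Excess of parallel minimum levy over regular tax: €103275 − €96471 = €6804.

€6804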